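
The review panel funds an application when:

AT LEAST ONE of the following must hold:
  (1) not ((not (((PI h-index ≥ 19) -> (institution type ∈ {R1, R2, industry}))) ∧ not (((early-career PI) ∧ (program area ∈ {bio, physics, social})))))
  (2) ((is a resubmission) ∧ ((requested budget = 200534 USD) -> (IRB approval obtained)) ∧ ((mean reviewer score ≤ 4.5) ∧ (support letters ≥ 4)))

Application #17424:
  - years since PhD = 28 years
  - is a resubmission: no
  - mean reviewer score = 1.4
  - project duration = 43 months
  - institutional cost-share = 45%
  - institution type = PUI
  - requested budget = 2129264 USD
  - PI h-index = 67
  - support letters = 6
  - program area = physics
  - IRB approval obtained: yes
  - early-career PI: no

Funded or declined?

Declined

Atomic conditions:
  PI h-index ≥ 19: 67 ≥ 19 is true
  institution type ∈ {R1, R2, industry}: PUI is not in the set → false
  early-career PI: no → false
  program area ∈ {bio, physics, social}: physics is in the set → true
  is a resubmission: no → false
  requested budget = 200534 USD: 2129264 == 200534 is false
  IRB approval obtained: yes → true
  mean reviewer score ≤ 4.5: 1.4 ≤ 4.5 is true
  support letters ≥ 4: 6 ≥ 4 is true
Combine:
[1.1.1.1] true → false = false
[1.1.1] NOT false = true
[1.1.2.1] false AND true = false
[1.1.2] NOT false = true
[1.1] true AND true = true
[1] NOT true = false
[2.2] false → true (antecedent false ⇒ implication holds) = true
[2.3] true AND true = true
[2] false AND true AND true = false
[root] false OR false = false
Overall: false → declined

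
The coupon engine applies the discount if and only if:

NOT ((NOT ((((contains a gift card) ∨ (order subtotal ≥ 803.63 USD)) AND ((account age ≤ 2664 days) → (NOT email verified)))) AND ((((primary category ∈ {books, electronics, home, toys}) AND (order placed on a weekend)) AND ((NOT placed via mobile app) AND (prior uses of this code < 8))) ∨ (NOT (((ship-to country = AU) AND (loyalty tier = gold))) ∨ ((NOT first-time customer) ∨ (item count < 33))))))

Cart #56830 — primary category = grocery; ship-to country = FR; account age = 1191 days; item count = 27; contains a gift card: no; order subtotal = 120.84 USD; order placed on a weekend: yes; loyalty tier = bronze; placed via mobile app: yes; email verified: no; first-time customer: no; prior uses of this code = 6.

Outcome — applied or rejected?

Rejected

Atomic conditions:
  contains a gift card: no → false
  order subtotal ≥ 803.63 USD: 120.84 ≥ 803.63 is false
  account age ≤ 2664 days: 1191 ≤ 2664 is true
  NOT email verified: no → true
  primary category ∈ {books, electronics, home, toys}: grocery is not in the set → false
  order placed on a weekend: yes → true
  NOT placed via mobile app: yes → false
  prior uses of this code < 8: 6 < 8 is true
  ship-to country = AU: FR == AU is false
  loyalty tier = gold: bronze == gold is false
  NOT first-time customer: no → true
  item count < 33: 27 < 33 is true
Combine:
[1.1.1.1] false OR false = false
[1.1.1.2] true → true = true
[1.1.1] false AND true = false
[1.1] NOT false = true
[1.2.1.1] false AND true = false
[1.2.1.2] false AND true = false
[1.2.1] false AND false = false
[1.2.2.1.1] false AND false = false
[1.2.2.1] NOT false = true
[1.2.2.2] true OR true = true
[1.2.2] true OR true = true
[1.2] false OR true = true
[1] true AND true = true
[root] NOT true = false
Overall: false → rejected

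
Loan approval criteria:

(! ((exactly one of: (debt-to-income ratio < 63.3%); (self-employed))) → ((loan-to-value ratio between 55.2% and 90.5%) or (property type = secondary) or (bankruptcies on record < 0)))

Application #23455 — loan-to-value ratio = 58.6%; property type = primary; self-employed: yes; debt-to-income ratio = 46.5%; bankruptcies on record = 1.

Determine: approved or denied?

Atomic conditions:
  debt-to-income ratio < 63.3%: 46.5 < 63.3 is true
  self-employed: yes → true
  loan-to-value ratio between 55.2% and 90.5%: 58.6 in [55.2, 90.5] is true
  property type = secondary: primary == secondary is false
  bankruptcies on record < 0: 1 < 0 is false
Combine:
[1.1] exactly-one(true, true) = false
[1] NOT false = true
[2] true OR false OR false = true
[root] true → true = true
Overall: true → approved

Approved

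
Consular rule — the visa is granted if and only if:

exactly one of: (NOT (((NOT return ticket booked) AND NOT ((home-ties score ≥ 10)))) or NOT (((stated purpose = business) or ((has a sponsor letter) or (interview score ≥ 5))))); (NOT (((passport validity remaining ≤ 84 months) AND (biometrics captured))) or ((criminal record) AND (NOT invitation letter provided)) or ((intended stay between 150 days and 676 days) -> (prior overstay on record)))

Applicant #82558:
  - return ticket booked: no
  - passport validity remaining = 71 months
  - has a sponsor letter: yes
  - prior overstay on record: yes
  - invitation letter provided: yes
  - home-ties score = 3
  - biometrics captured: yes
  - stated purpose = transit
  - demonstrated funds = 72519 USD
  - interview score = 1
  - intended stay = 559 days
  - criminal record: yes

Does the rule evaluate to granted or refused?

Granted

Atomic conditions:
  NOT return ticket booked: no → true
  home-ties score ≥ 10: 3 ≥ 10 is false
  stated purpose = business: transit == business is false
  has a sponsor letter: yes → true
  interview score ≥ 5: 1 ≥ 5 is false
  passport validity remaining ≤ 84 months: 71 ≤ 84 is true
  biometrics captured: yes → true
  criminal record: yes → true
  NOT invitation letter provided: yes → false
  intended stay between 150 days and 676 days: 559 in [150, 676] is true
  prior overstay on record: yes → true
Combine:
[1.1.1.2] NOT false = true
[1.1.1] true AND true = true
[1.1] NOT true = false
[1.2.1.2] true OR false = true
[1.2.1] false OR true = true
[1.2] NOT true = false
[1] false OR false = false
[2.1.1] true AND true = true
[2.1] NOT true = false
[2.2] true AND false = false
[2.3] true → true = true
[2] false OR false OR true = true
[root] exactly-one(false, true) = true
Overall: true → granted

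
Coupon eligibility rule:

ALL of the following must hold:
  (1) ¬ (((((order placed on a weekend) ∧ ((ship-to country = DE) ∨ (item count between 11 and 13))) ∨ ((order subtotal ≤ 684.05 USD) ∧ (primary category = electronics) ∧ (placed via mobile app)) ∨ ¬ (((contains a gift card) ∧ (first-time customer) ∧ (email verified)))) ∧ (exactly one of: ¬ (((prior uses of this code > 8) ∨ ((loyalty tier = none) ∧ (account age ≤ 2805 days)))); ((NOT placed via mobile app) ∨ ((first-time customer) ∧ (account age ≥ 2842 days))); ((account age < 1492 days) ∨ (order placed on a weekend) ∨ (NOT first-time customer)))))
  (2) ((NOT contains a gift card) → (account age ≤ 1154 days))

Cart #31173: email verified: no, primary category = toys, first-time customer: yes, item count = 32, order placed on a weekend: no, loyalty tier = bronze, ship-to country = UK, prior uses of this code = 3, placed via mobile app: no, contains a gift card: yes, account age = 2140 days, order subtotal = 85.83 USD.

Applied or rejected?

Atomic conditions:
  order placed on a weekend: no → false
  ship-to country = DE: UK == DE is false
  item count between 11 and 13: 32 in [11, 13] is false
  order subtotal ≤ 684.05 USD: 85.83 ≤ 684.05 is true
  primary category = electronics: toys == electronics is false
  placed via mobile app: no → false
  contains a gift card: yes → true
  first-time customer: yes → true
  email verified: no → false
  prior uses of this code > 8: 3 > 8 is false
  loyalty tier = none: bronze == none is false
  account age ≤ 2805 days: 2140 ≤ 2805 is true
  NOT placed via mobile app: no → true
  account age ≥ 2842 days: 2140 ≥ 2842 is false
  account age < 1492 days: 2140 < 1492 is false
  NOT first-time customer: yes → false
  NOT contains a gift card: yes → false
  account age ≤ 1154 days: 2140 ≤ 1154 is false
Combine:
[1.1.1.1.2] false OR false = false
[1.1.1.1] false AND false = false
[1.1.1.2] true AND false AND false = false
[1.1.1.3.1] true AND true AND false = false
[1.1.1.3] NOT false = true
[1.1.1] false OR false OR true = true
[1.1.2.1.1.2] false AND true = false
[1.1.2.1.1] false OR false = false
[1.1.2.1] NOT false = true
[1.1.2.2.2] true AND false = false
[1.1.2.2] true OR false = true
[1.1.2.3] false OR false OR false = false
[1.1.2] exactly-one(true, true, false) = false
[1.1] true AND false = false
[1] NOT false = true
[2] false → false (antecedent false ⇒ implication holds) = true
[root] true AND true = true
Overall: true → applied

Applied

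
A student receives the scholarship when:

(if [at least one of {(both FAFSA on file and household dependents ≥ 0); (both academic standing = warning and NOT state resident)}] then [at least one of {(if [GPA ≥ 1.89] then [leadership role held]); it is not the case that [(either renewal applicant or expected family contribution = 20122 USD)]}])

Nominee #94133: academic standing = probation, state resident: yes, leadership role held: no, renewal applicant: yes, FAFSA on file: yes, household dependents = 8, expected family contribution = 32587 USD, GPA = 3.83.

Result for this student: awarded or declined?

Atomic conditions:
  FAFSA on file: yes → true
  household dependents ≥ 0: 8 ≥ 0 is true
  academic standing = warning: probation == warning is false
  NOT state resident: yes → false
  GPA ≥ 1.89: 3.83 ≥ 1.89 is true
  leadership role held: no → false
  renewal applicant: yes → true
  expected family contribution = 20122 USD: 32587 == 20122 is false
Combine:
[1.1] true AND true = true
[1.2] false AND false = false
[1] true OR false = true
[2.1] true → false = false
[2.2.1] true OR false = true
[2.2] NOT true = false
[2] false OR false = false
[root] true → false = false
Overall: false → declined

Declined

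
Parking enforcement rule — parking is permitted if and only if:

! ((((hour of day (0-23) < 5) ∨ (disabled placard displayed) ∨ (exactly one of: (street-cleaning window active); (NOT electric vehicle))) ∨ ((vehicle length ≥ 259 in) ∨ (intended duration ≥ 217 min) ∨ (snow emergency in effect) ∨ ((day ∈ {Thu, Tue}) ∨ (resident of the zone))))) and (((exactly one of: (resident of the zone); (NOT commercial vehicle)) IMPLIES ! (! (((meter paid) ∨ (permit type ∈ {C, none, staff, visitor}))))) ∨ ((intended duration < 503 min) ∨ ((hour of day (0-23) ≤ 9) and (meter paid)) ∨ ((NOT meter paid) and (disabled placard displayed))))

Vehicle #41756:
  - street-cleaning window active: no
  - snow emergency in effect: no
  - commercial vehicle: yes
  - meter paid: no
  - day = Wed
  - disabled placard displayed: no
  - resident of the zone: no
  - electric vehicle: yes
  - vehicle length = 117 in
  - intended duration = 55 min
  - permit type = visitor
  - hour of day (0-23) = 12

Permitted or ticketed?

Permitted

Atomic conditions:
  hour of day (0-23) < 5: 12 < 5 is false
  disabled placard displayed: no → false
  street-cleaning window active: no → false
  NOT electric vehicle: yes → false
  vehicle length ≥ 259 in: 117 ≥ 259 is false
  intended duration ≥ 217 min: 55 ≥ 217 is false
  snow emergency in effect: no → false
  day ∈ {Thu, Tue}: Wed is not in the set → false
  resident of the zone: no → false
  NOT commercial vehicle: yes → false
  meter paid: no → false
  permit type ∈ {C, none, staff, visitor}: visitor is in the set → true
  intended duration < 503 min: 55 < 503 is true
  hour of day (0-23) ≤ 9: 12 ≤ 9 is false
  NOT meter paid: no → true
Combine:
[1.1.1.3] exactly-one(false, false) = false
[1.1.1] false OR false OR false = false
[1.1.2.4] false OR false = false
[1.1.2] false OR false OR false OR false = false
[1.1] false OR false = false
[1] NOT false = true
[2.1.1] exactly-one(false, false) = false
[2.1.2.1.1] false OR true = true
[2.1.2.1] NOT true = false
[2.1.2] NOT false = true
[2.1] false → true (antecedent false ⇒ implication holds) = true
[2.2.2] false AND false = false
[2.2.3] true AND false = false
[2.2] true OR false OR false = true
[2] true OR true = true
[root] true AND true = true
Overall: true → permitted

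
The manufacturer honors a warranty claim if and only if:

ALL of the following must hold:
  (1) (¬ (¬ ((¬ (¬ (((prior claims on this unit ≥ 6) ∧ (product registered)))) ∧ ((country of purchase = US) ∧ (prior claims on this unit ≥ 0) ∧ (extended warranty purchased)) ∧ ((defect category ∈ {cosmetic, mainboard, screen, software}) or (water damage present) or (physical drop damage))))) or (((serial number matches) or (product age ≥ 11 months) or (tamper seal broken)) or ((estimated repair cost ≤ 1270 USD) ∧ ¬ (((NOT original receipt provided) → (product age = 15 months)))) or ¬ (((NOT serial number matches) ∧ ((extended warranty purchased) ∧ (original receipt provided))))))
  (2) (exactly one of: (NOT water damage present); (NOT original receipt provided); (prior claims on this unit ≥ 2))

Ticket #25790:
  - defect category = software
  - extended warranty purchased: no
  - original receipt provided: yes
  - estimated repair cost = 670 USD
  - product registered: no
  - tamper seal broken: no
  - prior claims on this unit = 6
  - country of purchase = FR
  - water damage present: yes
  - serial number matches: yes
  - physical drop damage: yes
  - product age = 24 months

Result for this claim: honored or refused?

Atomic conditions:
  prior claims on this unit ≥ 6: 6 ≥ 6 is true
  product registered: no → false
  country of purchase = US: FR == US is false
  prior claims on this unit ≥ 0: 6 ≥ 0 is true
  extended warranty purchased: no → false
  defect category ∈ {cosmetic, mainboard, screen, software}: software is in the set → true
  water damage present: yes → true
  physical drop damage: yes → true
  serial number matches: yes → true
  product age ≥ 11 months: 24 ≥ 11 is true
  tamper seal broken: no → false
  estimated repair cost ≤ 1270 USD: 670 ≤ 1270 is true
  NOT original receipt provided: yes → false
  product age = 15 months: 24 == 15 is false
  NOT serial number matches: yes → false
  original receipt provided: yes → true
  NOT water damage present: yes → false
  prior claims on this unit ≥ 2: 6 ≥ 2 is true
Combine:
[1.1.1.1.1.1.1] true AND false = false
[1.1.1.1.1.1] NOT false = true
[1.1.1.1.1] NOT true = false
[1.1.1.1.2] false AND true AND false = false
[1.1.1.1.3] true OR true OR true = true
[1.1.1.1] false AND false AND true = false
[1.1.1] NOT false = true
[1.1] NOT true = false
[1.2.1] true OR true OR false = true
[1.2.2.2.1] false → false (antecedent false ⇒ implication holds) = true
[1.2.2.2] NOT true = false
[1.2.2] true AND false = false
[1.2.3.1.2] false AND true = false
[1.2.3.1] false AND false = false
[1.2.3] NOT false = true
[1.2] true OR false OR true = true
[1] false OR true = true
[2] exactly-one(false, false, true) = true
[root] true AND true = true
Overall: true → honored

Honored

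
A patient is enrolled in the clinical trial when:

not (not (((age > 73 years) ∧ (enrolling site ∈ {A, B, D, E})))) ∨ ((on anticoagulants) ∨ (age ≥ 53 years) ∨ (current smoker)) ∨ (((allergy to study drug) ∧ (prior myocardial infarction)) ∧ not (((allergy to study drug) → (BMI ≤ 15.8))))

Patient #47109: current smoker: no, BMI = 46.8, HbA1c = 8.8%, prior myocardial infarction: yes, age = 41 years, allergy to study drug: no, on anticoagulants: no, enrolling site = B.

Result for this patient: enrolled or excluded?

Atomic conditions:
  age > 73 years: 41 > 73 is false
  enrolling site ∈ {A, B, D, E}: B is in the set → true
  on anticoagulants: no → false
  age ≥ 53 years: 41 ≥ 53 is false
  current smoker: no → false
  allergy to study drug: no → false
  prior myocardial infarction: yes → true
  BMI ≤ 15.8: 46.8 ≤ 15.8 is false
Combine:
[1.1.1] false AND true = false
[1.1] NOT false = true
[1] NOT true = false
[2] false OR false OR false = false
[3.1] false AND true = false
[3.2.1] false → false (antecedent false ⇒ implication holds) = true
[3.2] NOT true = false
[3] false AND false = false
[root] false OR false OR false = false
Overall: false → excluded

Excluded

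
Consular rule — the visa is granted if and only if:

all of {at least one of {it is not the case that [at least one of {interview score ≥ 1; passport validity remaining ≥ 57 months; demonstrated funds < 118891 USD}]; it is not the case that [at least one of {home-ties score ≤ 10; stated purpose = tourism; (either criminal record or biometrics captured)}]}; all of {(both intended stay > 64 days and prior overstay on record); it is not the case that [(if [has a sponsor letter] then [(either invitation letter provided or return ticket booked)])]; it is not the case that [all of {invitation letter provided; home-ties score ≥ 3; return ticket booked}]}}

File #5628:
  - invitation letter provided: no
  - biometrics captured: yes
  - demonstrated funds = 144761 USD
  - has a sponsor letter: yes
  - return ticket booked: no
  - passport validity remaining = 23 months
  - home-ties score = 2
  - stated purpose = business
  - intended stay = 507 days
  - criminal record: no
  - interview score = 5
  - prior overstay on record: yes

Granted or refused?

Refused

Atomic conditions:
  interview score ≥ 1: 5 ≥ 1 is true
  passport validity remaining ≥ 57 months: 23 ≥ 57 is false
  demonstrated funds < 118891 USD: 144761 < 118891 is false
  home-ties score ≤ 10: 2 ≤ 10 is true
  stated purpose = tourism: business == tourism is false
  criminal record: no → false
  biometrics captured: yes → true
  intended stay > 64 days: 507 > 64 is true
  prior overstay on record: yes → true
  has a sponsor letter: yes → true
  invitation letter provided: no → false
  return ticket booked: no → false
  home-ties score ≥ 3: 2 ≥ 3 is false
Combine:
[1.1.1] true OR false OR false = true
[1.1] NOT true = false
[1.2.1.3] false OR true = true
[1.2.1] true OR false OR true = true
[1.2] NOT true = false
[1] false OR false = false
[2.1] true AND true = true
[2.2.1.2] false OR false = false
[2.2.1] true → false = false
[2.2] NOT false = true
[2.3.1] false AND false AND false = false
[2.3] NOT false = true
[2] true AND true AND true = true
[root] false AND true = false
Overall: false → refused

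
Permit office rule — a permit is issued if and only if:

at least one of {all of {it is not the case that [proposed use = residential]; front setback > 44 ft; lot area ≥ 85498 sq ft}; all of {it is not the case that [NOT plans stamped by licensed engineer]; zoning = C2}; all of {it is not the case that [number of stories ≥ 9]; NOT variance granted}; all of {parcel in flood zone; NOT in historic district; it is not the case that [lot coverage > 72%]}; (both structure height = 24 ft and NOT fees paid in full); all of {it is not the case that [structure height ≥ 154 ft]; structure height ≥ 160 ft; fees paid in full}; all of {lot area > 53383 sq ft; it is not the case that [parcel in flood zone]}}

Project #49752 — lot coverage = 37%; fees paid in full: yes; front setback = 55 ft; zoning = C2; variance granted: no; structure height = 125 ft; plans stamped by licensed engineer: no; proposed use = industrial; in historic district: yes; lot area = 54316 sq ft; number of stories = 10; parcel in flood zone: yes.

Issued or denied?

Atomic conditions:
  proposed use = residential: industrial == residential is false
  front setback > 44 ft: 55 > 44 is true
  lot area ≥ 85498 sq ft: 54316 ≥ 85498 is false
  NOT plans stamped by licensed engineer: no → true
  zoning = C2: C2 == C2 is true
  number of stories ≥ 9: 10 ≥ 9 is true
  NOT variance granted: no → true
  parcel in flood zone: yes → true
  NOT in historic district: yes → false
  lot coverage > 72%: 37 > 72 is false
  structure height = 24 ft: 125 == 24 is false
  NOT fees paid in full: yes → false
  structure height ≥ 154 ft: 125 ≥ 154 is false
  structure height ≥ 160 ft: 125 ≥ 160 is false
  fees paid in full: yes → true
  lot area > 53383 sq ft: 54316 > 53383 is true
Combine:
[1.1] NOT false = true
[1] true AND true AND false = false
[2.1] NOT true = false
[2] false AND true = false
[3.1] NOT true = false
[3] false AND true = false
[4.3] NOT false = true
[4] true AND false AND true = false
[5] false AND false = false
[6.1] NOT false = true
[6] true AND false AND true = false
[7.2] NOT true = false
[7] true AND false = false
[root] false OR false OR false OR false OR false OR false OR false = false
Overall: false → denied

Denied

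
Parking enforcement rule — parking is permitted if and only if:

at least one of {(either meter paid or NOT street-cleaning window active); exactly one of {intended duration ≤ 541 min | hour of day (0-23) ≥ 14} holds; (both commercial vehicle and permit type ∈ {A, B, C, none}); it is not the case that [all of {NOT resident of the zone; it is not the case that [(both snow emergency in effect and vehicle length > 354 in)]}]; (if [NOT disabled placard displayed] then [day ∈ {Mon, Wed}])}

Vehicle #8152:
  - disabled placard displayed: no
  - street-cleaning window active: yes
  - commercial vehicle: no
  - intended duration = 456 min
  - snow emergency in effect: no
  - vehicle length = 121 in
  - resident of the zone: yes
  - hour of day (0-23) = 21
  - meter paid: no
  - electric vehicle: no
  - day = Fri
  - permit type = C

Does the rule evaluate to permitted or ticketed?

Permitted

Atomic conditions:
  meter paid: no → false
  NOT street-cleaning window active: yes → false
  intended duration ≤ 541 min: 456 ≤ 541 is true
  hour of day (0-23) ≥ 14: 21 ≥ 14 is true
  commercial vehicle: no → false
  permit type ∈ {A, B, C, none}: C is in the set → true
  NOT resident of the zone: yes → false
  snow emergency in effect: no → false
  vehicle length > 354 in: 121 > 354 is false
  NOT disabled placard displayed: no → true
  day ∈ {Mon, Wed}: Fri is not in the set → false
Combine:
[1] false OR false = false
[2] exactly-one(true, true) = false
[3] false AND true = false
[4.1.2.1] false AND false = false
[4.1.2] NOT false = true
[4.1] false AND true = false
[4] NOT false = true
[5] true → false = false
[root] false OR false OR false OR true OR false = true
Overall: true → permitted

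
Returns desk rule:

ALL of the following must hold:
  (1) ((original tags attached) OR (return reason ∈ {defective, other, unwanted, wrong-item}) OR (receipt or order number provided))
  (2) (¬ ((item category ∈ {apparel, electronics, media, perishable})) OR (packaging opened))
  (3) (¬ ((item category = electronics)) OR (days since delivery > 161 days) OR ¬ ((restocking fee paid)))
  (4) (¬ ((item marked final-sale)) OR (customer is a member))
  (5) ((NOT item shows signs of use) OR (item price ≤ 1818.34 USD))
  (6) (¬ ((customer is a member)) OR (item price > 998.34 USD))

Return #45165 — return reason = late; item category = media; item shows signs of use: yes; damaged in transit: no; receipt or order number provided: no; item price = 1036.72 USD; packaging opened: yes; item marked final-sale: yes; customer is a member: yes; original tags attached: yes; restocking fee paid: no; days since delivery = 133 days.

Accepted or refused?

Atomic conditions:
  original tags attached: yes → true
  return reason ∈ {defective, other, unwanted, wrong-item}: late is not in the set → false
  receipt or order number provided: no → false
  item category ∈ {apparel, electronics, media, perishable}: media is in the set → true
  packaging opened: yes → true
  item category = electronics: media == electronics is false
  days since delivery > 161 days: 133 > 161 is false
  restocking fee paid: no → false
  item marked final-sale: yes → true
  customer is a member: yes → true
  NOT item shows signs of use: yes → false
  item price ≤ 1818.34 USD: 1036.72 ≤ 1818.34 is true
  item price > 998.34 USD: 1036.72 > 998.34 is true
Combine:
[1] true OR false OR false = true
[2.1] NOT true = false
[2] false OR true = true
[3.1] NOT false = true
[3.3] NOT false = true
[3] true OR false OR true = true
[4.1] NOT true = false
[4] false OR true = true
[5] false OR true = true
[6.1] NOT true = false
[6] false OR true = true
[root] true AND true AND true AND true AND true AND true = true
Overall: true → accepted

Accepted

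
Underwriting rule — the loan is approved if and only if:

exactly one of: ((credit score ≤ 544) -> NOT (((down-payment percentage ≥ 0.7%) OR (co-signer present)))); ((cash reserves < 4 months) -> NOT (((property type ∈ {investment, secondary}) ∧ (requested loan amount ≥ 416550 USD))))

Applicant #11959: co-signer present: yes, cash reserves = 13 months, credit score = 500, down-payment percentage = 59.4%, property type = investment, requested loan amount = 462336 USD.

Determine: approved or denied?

Approved

Atomic conditions:
  credit score ≤ 544: 500 ≤ 544 is true
  down-payment percentage ≥ 0.7%: 59.4 ≥ 0.7 is true
  co-signer present: yes → true
  cash reserves < 4 months: 13 < 4 is false
  property type ∈ {investment, secondary}: investment is in the set → true
  requested loan amount ≥ 416550 USD: 462336 ≥ 416550 is true
Combine:
[1.2.1] true OR true = true
[1.2] NOT true = false
[1] true → false = false
[2.2.1] true AND true = true
[2.2] NOT true = false
[2] false → false (antecedent false ⇒ implication holds) = true
[root] exactly-one(false, true) = true
Overall: true → approved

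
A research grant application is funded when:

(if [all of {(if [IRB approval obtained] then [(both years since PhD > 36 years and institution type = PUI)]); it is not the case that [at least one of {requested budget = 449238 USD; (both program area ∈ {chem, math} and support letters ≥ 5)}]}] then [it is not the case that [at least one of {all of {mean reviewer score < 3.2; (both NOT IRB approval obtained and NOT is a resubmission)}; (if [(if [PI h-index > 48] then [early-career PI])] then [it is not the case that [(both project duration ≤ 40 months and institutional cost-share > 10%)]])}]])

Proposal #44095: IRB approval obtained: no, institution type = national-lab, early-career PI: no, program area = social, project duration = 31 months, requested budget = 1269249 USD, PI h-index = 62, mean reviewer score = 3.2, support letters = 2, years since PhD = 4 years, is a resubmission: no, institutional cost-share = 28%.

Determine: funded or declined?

Declined

Atomic conditions:
  IRB approval obtained: no → false
  years since PhD > 36 years: 4 > 36 is false
  institution type = PUI: national-lab == PUI is false
  requested budget = 449238 USD: 1269249 == 449238 is false
  program area ∈ {chem, math}: social is not in the set → false
  support letters ≥ 5: 2 ≥ 5 is false
  mean reviewer score < 3.2: 3.2 < 3.2 is false
  NOT IRB approval obtained: no → true
  NOT is a resubmission: no → true
  PI h-index > 48: 62 > 48 is true
  early-career PI: no → false
  project duration ≤ 40 months: 31 ≤ 40 is true
  institutional cost-share > 10%: 28 > 10 is true
Combine:
[1.1.2] false AND false = false
[1.1] false → false (antecedent false ⇒ implication holds) = true
[1.2.1.2] false AND false = false
[1.2.1] false OR false = false
[1.2] NOT false = true
[1] true AND true = true
[2.1.1.2] true AND true = true
[2.1.1] false AND true = false
[2.1.2.1] true → false = false
[2.1.2.2.1] true AND true = true
[2.1.2.2] NOT true = false
[2.1.2] false → false (antecedent false ⇒ implication holds) = true
[2.1] false OR true = true
[2] NOT true = false
[root] true → false = false
Overall: false → declined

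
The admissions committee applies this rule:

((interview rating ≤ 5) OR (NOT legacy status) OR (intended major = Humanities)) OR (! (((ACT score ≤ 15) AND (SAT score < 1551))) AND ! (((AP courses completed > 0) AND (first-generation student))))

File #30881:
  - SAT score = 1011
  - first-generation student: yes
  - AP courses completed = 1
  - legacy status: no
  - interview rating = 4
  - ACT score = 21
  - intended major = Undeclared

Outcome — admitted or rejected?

Admitted

Atomic conditions:
  interview rating ≤ 5: 4 ≤ 5 is true
  NOT legacy status: no → true
  intended major = Humanities: Undeclared == Humanities is false
  ACT score ≤ 15: 21 ≤ 15 is false
  SAT score < 1551: 1011 < 1551 is true
  AP courses completed > 0: 1 > 0 is true
  first-generation student: yes → true
Combine:
[1] true OR true OR false = true
[2.1.1] false AND true = false
[2.1] NOT false = true
[2.2.1] true AND true = true
[2.2] NOT true = false
[2] true AND false = false
[root] true OR false = true
Overall: true → admitted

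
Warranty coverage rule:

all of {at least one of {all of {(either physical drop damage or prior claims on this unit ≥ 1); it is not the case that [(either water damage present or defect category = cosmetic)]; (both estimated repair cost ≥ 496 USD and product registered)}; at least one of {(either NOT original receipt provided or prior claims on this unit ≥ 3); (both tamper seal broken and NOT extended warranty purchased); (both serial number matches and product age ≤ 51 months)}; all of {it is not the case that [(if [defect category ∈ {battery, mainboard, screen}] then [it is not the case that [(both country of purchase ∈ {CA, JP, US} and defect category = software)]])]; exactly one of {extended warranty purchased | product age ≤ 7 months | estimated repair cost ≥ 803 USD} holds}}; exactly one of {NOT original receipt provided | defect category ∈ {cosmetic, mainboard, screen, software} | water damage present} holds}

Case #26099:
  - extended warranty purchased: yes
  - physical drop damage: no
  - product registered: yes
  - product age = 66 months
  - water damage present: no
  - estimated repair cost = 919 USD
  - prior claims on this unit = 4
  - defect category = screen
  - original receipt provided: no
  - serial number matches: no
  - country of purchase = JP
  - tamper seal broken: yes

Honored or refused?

Refused

Atomic conditions:
  physical drop damage: no → false
  prior claims on this unit ≥ 1: 4 ≥ 1 is true
  water damage present: no → false
  defect category = cosmetic: screen == cosmetic is false
  estimated repair cost ≥ 496 USD: 919 ≥ 496 is true
  product registered: yes → true
  NOT original receipt provided: no → true
  prior claims on this unit ≥ 3: 4 ≥ 3 is true
  tamper seal broken: yes → true
  NOT extended warranty purchased: yes → false
  serial number matches: no → false
  product age ≤ 51 months: 66 ≤ 51 is false
  defect category ∈ {battery, mainboard, screen}: screen is in the set → true
  country of purchase ∈ {CA, JP, US}: JP is in the set → true
  defect category = software: screen == software is false
  extended warranty purchased: yes → true
  product age ≤ 7 months: 66 ≤ 7 is false
  estimated repair cost ≥ 803 USD: 919 ≥ 803 is true
  defect category ∈ {cosmetic, mainboard, screen, software}: screen is in the set → true
Combine:
[1.1.1] false OR true = true
[1.1.2.1] false OR false = false
[1.1.2] NOT false = true
[1.1.3] true AND true = true
[1.1] true AND true AND true = true
[1.2.1] true OR true = true
[1.2.2] true AND false = false
[1.2.3] false AND false = false
[1.2] true OR false OR false = true
[1.3.1.1.2.1] true AND false = false
[1.3.1.1.2] NOT false = true
[1.3.1.1] true → true = true
[1.3.1] NOT true = false
[1.3.2] exactly-one(true, false, true) = false
[1.3] false AND false = false
[1] true OR true OR false = true
[2] exactly-one(true, true, false) = false
[root] true AND false = false
Overall: false → refused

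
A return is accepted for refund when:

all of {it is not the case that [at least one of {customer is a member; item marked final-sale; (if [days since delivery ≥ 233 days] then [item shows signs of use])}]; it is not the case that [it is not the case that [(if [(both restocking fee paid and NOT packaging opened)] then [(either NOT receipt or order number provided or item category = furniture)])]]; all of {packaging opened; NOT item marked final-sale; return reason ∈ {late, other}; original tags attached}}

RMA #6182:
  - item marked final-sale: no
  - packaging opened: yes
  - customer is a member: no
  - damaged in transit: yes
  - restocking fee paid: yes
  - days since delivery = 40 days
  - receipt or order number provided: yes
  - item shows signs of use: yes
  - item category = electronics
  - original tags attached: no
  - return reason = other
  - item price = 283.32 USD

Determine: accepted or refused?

Atomic conditions:
  customer is a member: no → false
  item marked final-sale: no → false
  days since delivery ≥ 233 days: 40 ≥ 233 is false
  item shows signs of use: yes → true
  restocking fee paid: yes → true
  NOT packaging opened: yes → false
  NOT receipt or order number provided: yes → false
  item category = furniture: electronics == furniture is false
  packaging opened: yes → true
  NOT item marked final-sale: no → true
  return reason ∈ {late, other}: other is in the set → true
  original tags attached: no → false
Combine:
[1.1.3] false → true (antecedent false ⇒ implication holds) = true
[1.1] false OR false OR true = true
[1] NOT true = false
[2.1.1.1] true AND false = false
[2.1.1.2] false OR false = false
[2.1.1] false → false (antecedent false ⇒ implication holds) = true
[2.1] NOT true = false
[2] NOT false = true
[3] true AND true AND true AND false = false
[root] false AND true AND false = false
Overall: false → refused

Refused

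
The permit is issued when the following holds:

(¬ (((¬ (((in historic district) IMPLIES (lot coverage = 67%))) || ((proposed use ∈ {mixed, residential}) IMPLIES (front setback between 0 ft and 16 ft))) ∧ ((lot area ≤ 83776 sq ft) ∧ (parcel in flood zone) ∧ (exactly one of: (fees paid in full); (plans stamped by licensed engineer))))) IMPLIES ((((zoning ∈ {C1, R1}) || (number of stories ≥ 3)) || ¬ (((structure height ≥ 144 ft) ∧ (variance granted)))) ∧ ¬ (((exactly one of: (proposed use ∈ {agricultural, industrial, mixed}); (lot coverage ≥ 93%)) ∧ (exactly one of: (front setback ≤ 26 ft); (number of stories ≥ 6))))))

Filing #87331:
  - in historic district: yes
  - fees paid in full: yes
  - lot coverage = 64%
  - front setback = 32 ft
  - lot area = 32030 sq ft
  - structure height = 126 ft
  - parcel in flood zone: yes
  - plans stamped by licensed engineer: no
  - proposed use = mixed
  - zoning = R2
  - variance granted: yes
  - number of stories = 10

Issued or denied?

Atomic conditions:
  in historic district: yes → true
  lot coverage = 67%: 64 == 67 is false
  proposed use ∈ {mixed, residential}: mixed is in the set → true
  front setback between 0 ft and 16 ft: 32 in [0, 16] is false
  lot area ≤ 83776 sq ft: 32030 ≤ 83776 is true
  parcel in flood zone: yes → true
  fees paid in full: yes → true
  plans stamped by licensed engineer: no → false
  zoning ∈ {C1, R1}: R2 is not in the set → false
  number of stories ≥ 3: 10 ≥ 3 is true
  structure height ≥ 144 ft: 126 ≥ 144 is false
  variance granted: yes → true
  proposed use ∈ {agricultural, industrial, mixed}: mixed is in the set → true
  lot coverage ≥ 93%: 64 ≥ 93 is false
  front setback ≤ 26 ft: 32 ≤ 26 is false
  number of stories ≥ 6: 10 ≥ 6 is true
Combine:
[1.1.1.1.1] true → false = false
[1.1.1.1] NOT false = true
[1.1.1.2] true → false = false
[1.1.1] true OR false = true
[1.1.2.3] exactly-one(true, false) = true
[1.1.2] true AND true AND true = true
[1.1] true AND true = true
[1] NOT true = false
[2.1.1] false OR true = true
[2.1.2.1] false AND true = false
[2.1.2] NOT false = true
[2.1] true OR true = true
[2.2.1.1] exactly-one(true, false) = true
[2.2.1.2] exactly-one(false, true) = true
[2.2.1] true AND true = true
[2.2] NOT true = false
[2] true AND false = false
[root] false → false (antecedent false ⇒ implication holds) = true
Overall: true → issued

Issued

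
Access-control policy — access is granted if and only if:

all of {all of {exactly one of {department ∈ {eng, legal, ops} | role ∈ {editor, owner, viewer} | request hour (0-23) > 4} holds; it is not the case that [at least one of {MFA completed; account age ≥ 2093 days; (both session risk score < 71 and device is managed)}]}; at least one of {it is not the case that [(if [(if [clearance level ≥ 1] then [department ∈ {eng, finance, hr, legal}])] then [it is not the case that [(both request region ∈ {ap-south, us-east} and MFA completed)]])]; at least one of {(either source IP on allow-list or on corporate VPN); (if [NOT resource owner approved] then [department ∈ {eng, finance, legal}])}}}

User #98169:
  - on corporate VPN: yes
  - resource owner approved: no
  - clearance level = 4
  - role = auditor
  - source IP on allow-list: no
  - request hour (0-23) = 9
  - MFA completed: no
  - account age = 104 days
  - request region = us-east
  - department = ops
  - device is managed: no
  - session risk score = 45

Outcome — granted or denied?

Denied

Atomic conditions:
  department ∈ {eng, legal, ops}: ops is in the set → true
  role ∈ {editor, owner, viewer}: auditor is not in the set → false
  request hour (0-23) > 4: 9 > 4 is true
  MFA completed: no → false
  account age ≥ 2093 days: 104 ≥ 2093 is false
  session risk score < 71: 45 < 71 is true
  device is managed: no → false
  clearance level ≥ 1: 4 ≥ 1 is true
  department ∈ {eng, finance, hr, legal}: ops is not in the set → false
  request region ∈ {ap-south, us-east}: us-east is in the set → true
  source IP on allow-list: no → false
  on corporate VPN: yes → true
  NOT resource owner approved: no → true
  department ∈ {eng, finance, legal}: ops is not in the set → false
Combine:
[1.1] exactly-one(true, false, true) = false
[1.2.1.3] true AND false = false
[1.2.1] false OR false OR false = false
[1.2] NOT false = true
[1] false AND true = false
[2.1.1.1] true → false = false
[2.1.1.2.1] true AND false = false
[2.1.1.2] NOT false = true
[2.1.1] false → true (antecedent false ⇒ implication holds) = true
[2.1] NOT true = false
[2.2.1] false OR true = true
[2.2.2] true → false = false
[2.2] true OR false = true
[2] false OR true = true
[root] false AND true = false
Overall: false → denied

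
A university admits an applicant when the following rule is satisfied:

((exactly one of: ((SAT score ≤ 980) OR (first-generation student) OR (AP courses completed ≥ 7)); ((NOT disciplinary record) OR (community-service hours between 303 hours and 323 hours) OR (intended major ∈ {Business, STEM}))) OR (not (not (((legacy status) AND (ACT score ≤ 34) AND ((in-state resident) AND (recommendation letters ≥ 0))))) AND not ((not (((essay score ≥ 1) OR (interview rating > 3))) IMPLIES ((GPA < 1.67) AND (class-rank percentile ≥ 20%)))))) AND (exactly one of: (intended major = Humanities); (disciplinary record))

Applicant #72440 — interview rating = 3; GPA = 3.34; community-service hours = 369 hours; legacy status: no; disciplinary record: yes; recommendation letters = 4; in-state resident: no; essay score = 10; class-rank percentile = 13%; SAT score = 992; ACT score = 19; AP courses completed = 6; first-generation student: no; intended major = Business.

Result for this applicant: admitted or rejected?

Atomic conditions:
  SAT score ≤ 980: 992 ≤ 980 is false
  first-generation student: no → false
  AP courses completed ≥ 7: 6 ≥ 7 is false
  NOT disciplinary record: yes → false
  community-service hours between 303 hours and 323 hours: 369 in [303, 323] is false
  intended major ∈ {Business, STEM}: Business is in the set → true
  legacy status: no → false
  ACT score ≤ 34: 19 ≤ 34 is true
  in-state resident: no → false
  recommendation letters ≥ 0: 4 ≥ 0 is true
  essay score ≥ 1: 10 ≥ 1 is true
  interview rating > 3: 3 > 3 is false
  GPA < 1.67: 3.34 < 1.67 is false
  class-rank percentile ≥ 20%: 13 ≥ 20 is false
  intended major = Humanities: Business == Humanities is false
  disciplinary record: yes → true
Combine:
[1.1.1] false OR false OR false = false
[1.1.2] false OR false OR true = true
[1.1] exactly-one(false, true) = true
[1.2.1.1.1.3] false AND true = false
[1.2.1.1.1] false AND true AND false = false
[1.2.1.1] NOT false = true
[1.2.1] NOT true = false
[1.2.2.1.1.1] true OR false = true
[1.2.2.1.1] NOT true = false
[1.2.2.1.2] false AND false = false
[1.2.2.1] false → false (antecedent false ⇒ implication holds) = true
[1.2.2] NOT true = false
[1.2] false AND false = false
[1] true OR false = true
[2] exactly-one(false, true) = true
[root] true AND true = true
Overall: true → admitted

Admitted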